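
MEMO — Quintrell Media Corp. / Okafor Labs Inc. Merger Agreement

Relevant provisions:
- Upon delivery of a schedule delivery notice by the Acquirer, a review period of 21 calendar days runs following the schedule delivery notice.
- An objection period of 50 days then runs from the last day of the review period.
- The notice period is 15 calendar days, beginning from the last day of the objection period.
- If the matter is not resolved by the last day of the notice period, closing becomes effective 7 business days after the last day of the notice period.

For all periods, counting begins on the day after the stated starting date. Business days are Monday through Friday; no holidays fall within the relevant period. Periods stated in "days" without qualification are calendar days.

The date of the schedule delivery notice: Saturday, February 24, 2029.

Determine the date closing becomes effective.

The last day of the review period: 21 calendar days after February 24, 2029 is March 17, 2029.
The last day of the objection period: March 17, 2029 + 50 days = May 6, 2029.
The last day of the notice period: 15 calendar days after May 6, 2029 is May 21, 2029.
The date closing becomes effective: counting 7 business days from Monday, May 21, 2029 (May 22, May 23, May 24, May 25, May 28, May 29, May 30, skipping weekends) reaches Wednesday, May 30, 2029.

May 30, 2029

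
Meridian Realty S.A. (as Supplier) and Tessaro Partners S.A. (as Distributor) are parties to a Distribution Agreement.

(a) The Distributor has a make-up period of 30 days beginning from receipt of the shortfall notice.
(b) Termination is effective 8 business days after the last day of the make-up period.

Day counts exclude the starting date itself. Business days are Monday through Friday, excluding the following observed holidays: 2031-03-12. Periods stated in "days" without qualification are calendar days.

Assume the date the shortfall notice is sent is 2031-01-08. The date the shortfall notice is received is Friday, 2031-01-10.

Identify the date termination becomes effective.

The last day of the make-up period: 30 calendar days after 2031-01-10 is 2031-02-09.
The date termination becomes effective: 8 business days after Sunday, 2031-02-09, skipping weekends — Feb 10, Feb 11, Feb 12, Feb 13, Feb 14, Feb 17, Feb 18, Feb 19 — lands on Wednesday, 2031-02-19.

2031-02-19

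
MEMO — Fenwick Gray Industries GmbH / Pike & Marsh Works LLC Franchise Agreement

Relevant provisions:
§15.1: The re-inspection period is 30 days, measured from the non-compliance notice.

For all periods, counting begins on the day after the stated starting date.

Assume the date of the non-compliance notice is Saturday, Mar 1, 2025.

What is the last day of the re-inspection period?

Mar 31, 2025

The last day of the re-inspection period: Mar 1, 2025 + 30 days = Mar 31, 2025.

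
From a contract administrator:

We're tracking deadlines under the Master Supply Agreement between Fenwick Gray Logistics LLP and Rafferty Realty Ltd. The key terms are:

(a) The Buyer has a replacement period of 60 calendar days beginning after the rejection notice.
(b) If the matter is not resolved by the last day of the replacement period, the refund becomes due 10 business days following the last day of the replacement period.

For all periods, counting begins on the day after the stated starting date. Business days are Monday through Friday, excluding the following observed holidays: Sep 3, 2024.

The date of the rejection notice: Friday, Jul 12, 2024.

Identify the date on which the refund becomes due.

The last day of the replacement period: Jul 12, 2024 + 60 days = Sep 10, 2024.
The date on which the refund becomes due: counting 10 business days from Tuesday, Sep 10, 2024 (Sep 11, Sep 12, Sep 13, Sep 16, Sep 17, Sep 18, Sep 19, Sep 20, Sep 23, Sep 24, skipping weekends) reaches Tuesday, Sep 24, 2024.

Sep 24, 2024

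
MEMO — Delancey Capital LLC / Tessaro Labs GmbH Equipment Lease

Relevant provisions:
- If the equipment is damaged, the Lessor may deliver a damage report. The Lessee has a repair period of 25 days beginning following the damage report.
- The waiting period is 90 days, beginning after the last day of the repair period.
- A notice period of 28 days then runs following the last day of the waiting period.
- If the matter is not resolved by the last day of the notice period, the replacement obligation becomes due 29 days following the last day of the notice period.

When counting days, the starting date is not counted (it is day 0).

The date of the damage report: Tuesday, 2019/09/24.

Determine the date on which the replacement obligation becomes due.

2020/03/14

The last day of the repair period: 25 calendar days after 2019/09/24 is 2019/10/19.
The last day of the waiting period: 90 calendar days after 2019/10/19 is 2020/01/17.
Adding 28 calendar days to 2020/01/17 gives 2020/02/14, which is the last day of the notice period.
The date on which the replacement obligation becomes due: 2020/02/14 + 29 days = 2020/03/14.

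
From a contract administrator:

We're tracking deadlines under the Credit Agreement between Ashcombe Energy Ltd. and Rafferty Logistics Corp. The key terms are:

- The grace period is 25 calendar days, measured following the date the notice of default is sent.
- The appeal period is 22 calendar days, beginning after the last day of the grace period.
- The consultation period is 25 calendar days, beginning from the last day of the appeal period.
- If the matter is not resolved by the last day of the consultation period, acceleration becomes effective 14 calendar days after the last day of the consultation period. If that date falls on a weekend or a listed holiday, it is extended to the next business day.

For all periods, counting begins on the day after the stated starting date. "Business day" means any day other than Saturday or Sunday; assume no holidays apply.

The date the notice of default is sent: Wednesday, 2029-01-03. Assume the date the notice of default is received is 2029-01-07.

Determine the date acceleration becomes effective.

2029-03-30

The last day of the grace period: 2029-01-03 + 25 days = 2029-01-28.
The last day of the appeal period: 22 calendar days after 2029-01-28 is 2029-02-19.
The last day of the consultation period: 2029-02-19 + 25 days = 2029-03-16.
The date acceleration becomes effective: 2029-03-16 + 14 days = 2029-03-30. 2029-03-30 is a Friday, so no roll-forward applies.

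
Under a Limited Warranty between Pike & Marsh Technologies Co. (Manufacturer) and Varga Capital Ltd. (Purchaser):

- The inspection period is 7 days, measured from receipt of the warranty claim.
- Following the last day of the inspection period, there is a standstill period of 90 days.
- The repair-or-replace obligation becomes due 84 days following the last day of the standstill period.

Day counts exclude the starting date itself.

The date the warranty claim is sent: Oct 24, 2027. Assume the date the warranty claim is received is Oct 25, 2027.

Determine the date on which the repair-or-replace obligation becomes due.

Apr 23, 2028

Adding 7 calendar days to Oct 25, 2027 gives Nov 1, 2027, which is the last day of the inspection period.
The last day of the standstill period: Nov 1, 2027 + 90 days = Jan 30, 2028.
The date on which the repair-or-replace obligation becomes due: Jan 30, 2028 + 84 days = Apr 23, 2028.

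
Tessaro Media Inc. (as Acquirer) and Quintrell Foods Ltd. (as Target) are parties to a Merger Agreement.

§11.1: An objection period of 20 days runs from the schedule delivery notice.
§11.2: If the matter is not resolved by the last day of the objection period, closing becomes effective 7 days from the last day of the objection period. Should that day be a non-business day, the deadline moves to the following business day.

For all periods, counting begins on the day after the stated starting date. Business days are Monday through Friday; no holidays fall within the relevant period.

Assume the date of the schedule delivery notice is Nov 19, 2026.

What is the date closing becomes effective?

The last day of the objection period: Nov 19, 2026 + 20 days = Dec 9, 2026.
The date closing becomes effective: Dec 9, 2026 + 7 days = Dec 16, 2026. Dec 16, 2026 is a Wednesday, so no roll-forward applies.

Dec 16, 2026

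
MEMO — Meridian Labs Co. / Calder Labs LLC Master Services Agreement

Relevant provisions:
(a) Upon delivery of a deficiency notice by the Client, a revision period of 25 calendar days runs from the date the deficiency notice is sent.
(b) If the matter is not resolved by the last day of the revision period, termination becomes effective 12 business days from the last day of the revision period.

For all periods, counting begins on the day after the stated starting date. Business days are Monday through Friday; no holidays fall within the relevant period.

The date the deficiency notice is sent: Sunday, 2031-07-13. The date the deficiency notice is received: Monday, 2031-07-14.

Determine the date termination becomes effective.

The last day of the revision period: 2031-07-13 + 25 days = 2031-08-07.
From Thursday, 2031-08-07, 12 business days (Aug 8, Aug 11, Aug 12, Aug 13, …, Aug 21, Aug 22, Aug 25, skipping weekends) brings us to Monday, 2031-08-25, which is the date termination becomes effective.

2031-08-25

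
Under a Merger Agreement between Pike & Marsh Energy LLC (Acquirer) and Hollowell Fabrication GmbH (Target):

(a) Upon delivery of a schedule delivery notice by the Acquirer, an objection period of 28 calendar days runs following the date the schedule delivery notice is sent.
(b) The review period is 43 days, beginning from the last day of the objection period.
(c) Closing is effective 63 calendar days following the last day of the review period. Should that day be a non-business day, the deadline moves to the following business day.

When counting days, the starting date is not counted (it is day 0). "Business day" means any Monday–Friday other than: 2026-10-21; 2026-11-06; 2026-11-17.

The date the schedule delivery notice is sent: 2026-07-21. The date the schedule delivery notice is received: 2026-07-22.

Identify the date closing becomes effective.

2026-12-02

The last day of the objection period: 28 calendar days after 2026-07-21 is 2026-08-18.
Adding 43 calendar days to 2026-08-18 gives 2026-09-30, which is the last day of the review period.
Adding 63 calendar days to 2026-09-30 gives 2026-12-02, which is the date closing becomes effective. 2026-12-02 is a Wednesday and is not a listed holiday, so no roll-forward applies.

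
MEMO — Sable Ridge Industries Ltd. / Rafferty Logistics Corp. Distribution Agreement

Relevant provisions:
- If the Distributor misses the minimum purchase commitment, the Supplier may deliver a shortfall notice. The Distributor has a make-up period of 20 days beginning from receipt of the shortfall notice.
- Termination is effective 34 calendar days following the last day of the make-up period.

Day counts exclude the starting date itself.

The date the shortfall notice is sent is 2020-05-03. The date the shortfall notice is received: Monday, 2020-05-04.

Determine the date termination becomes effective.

2020-06-27

Adding 20 calendar days to 2020-05-04 gives 2020-05-24, which is the last day of the make-up period.
The date termination becomes effective: 2020-05-24 + 34 days = 2020-06-27.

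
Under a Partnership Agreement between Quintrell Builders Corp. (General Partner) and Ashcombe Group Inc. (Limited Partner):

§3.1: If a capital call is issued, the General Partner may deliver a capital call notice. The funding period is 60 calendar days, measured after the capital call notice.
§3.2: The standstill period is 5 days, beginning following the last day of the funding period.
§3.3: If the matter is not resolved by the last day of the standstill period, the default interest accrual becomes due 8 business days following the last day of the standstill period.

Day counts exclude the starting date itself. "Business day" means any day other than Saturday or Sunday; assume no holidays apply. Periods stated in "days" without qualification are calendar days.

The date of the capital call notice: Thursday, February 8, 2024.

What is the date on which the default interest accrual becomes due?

Adding 60 calendar days to February 8, 2024 gives April 8, 2024, which is the last day of the funding period.
Adding 5 calendar days to April 8, 2024 gives April 13, 2024, which is the last day of the standstill period.
The date on which the default interest accrual becomes due: counting 8 business days from Saturday, April 13, 2024 (Apr 15, Apr 16, Apr 17, Apr 18, Apr 19, Apr 22, Apr 23, Apr 24, skipping weekends) reaches Wednesday, April 24, 2024.

April 24, 2024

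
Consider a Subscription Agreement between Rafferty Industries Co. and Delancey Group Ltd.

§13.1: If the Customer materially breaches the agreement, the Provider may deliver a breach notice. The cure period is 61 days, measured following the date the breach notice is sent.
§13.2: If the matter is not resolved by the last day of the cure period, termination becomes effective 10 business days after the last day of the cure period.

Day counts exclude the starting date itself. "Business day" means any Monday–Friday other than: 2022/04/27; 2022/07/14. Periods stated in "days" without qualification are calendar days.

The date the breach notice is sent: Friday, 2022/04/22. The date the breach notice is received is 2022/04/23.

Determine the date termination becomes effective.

The last day of the cure period: 2022/04/22 + 61 days = 2022/06/22.
The date termination becomes effective: counting 10 business days from Wednesday, 2022/06/22 (Jun 23, Jun 24, Jun 27, Jun 28, Jun 29, Jun 30, Jul 1, Jul 4, Jul 5, Jul 6, skipping weekends) reaches Wednesday, 2022/07/06.

2022/07/06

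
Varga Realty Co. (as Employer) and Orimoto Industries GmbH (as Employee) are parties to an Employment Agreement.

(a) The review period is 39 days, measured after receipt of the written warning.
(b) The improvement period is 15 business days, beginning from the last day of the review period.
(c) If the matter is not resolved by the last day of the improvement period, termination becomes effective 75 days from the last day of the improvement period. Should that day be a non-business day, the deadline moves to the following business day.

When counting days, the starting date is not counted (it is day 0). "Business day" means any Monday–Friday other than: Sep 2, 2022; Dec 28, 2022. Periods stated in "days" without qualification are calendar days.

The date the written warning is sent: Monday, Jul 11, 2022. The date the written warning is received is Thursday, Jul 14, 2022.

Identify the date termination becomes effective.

Nov 28, 2022

Adding 39 calendar days to Jul 14, 2022 gives Aug 22, 2022, which is the last day of the review period.
From Monday, Aug 22, 2022, 15 business days (Aug 23, Aug 24, Aug 25, Aug 26, …, Sep 9, Sep 12, Sep 13, skipping weekends and the listed holiday on Sep 2) brings us to Tuesday, Sep 13, 2022, which is the last day of the improvement period.
The date termination becomes effective: Sep 13, 2022 + 75 days = Nov 27, 2022. That falls on a Sunday, so it rolls to the next business day, Monday, Nov 28, 2022.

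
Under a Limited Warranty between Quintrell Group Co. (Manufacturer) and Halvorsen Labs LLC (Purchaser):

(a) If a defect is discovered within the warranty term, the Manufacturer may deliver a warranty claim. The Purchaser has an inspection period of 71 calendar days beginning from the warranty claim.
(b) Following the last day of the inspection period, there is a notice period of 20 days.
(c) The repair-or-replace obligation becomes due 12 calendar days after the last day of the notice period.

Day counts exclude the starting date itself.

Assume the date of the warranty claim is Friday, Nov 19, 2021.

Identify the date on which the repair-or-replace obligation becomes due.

Mar 2, 2022

Adding 71 calendar days to Nov 19, 2021 gives Jan 29, 2022, which is the last day of the inspection period.
The last day of the notice period: Jan 29, 2022 + 20 days = Feb 18, 2022.
The date on which the repair-or-replace obligation becomes due: Feb 18, 2022 + 12 days = Mar 2, 2022.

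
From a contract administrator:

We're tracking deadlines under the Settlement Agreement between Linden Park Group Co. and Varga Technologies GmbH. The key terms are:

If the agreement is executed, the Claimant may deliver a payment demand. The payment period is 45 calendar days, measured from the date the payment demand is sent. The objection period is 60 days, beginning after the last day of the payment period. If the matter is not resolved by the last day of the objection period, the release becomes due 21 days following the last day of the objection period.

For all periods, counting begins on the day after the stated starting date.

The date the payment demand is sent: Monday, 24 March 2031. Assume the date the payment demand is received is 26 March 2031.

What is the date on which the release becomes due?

Adding 45 calendar days to 24 March 2031 gives 8 May 2031, which is the last day of the payment period.
The last day of the objection period: 60 calendar days after 8 May 2031 is 7 July 2031.
The date on which the release becomes due: 21 calendar days after 7 July 2031 is 28 July 2031.

28 July 2031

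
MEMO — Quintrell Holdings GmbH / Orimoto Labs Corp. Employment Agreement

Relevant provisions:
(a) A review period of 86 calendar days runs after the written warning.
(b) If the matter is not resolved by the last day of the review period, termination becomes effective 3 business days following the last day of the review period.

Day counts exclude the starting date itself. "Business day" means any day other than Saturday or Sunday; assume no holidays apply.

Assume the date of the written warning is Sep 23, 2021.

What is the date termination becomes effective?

Adding 86 calendar days to Sep 23, 2021 gives Dec 18, 2021, which is the last day of the review period.
The date termination becomes effective: 3 business days after Saturday, Dec 18, 2021, skipping weekends — Dec 20, Dec 21, Dec 22 — lands on Wednesday, Dec 22, 2021.

Dec 22, 2021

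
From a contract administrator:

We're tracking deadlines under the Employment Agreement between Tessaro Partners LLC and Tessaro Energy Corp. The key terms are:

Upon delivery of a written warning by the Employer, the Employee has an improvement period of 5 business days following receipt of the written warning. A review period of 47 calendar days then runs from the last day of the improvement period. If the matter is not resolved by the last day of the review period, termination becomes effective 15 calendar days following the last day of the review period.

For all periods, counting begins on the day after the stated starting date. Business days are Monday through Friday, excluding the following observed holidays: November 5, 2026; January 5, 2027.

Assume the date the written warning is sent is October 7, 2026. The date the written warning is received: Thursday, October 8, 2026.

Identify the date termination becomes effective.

December 16, 2026

The last day of the improvement period: 5 business days after Thursday, October 8, 2026, skipping weekends — Oct 9, Oct 12, Oct 13, Oct 14, Oct 15 — lands on Thursday, October 15, 2026.
Adding 47 calendar days to October 15, 2026 gives December 1, 2026, which is the last day of the review period.
The date termination becomes effective: 15 calendar days after December 1, 2026 is December 16, 2026.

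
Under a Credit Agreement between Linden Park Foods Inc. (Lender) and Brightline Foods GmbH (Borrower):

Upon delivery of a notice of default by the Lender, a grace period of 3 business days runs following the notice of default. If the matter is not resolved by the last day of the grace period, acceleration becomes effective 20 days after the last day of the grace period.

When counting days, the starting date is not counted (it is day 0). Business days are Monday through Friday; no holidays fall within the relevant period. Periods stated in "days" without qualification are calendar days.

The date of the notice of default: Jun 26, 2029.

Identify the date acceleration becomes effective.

The last day of the grace period: counting 3 business days from Tuesday, Jun 26, 2029 (Jun 27, Jun 28, Jun 29, skipping weekends) reaches Friday, Jun 29, 2029.
The date acceleration becomes effective: Jun 29, 2029 + 20 days = Jul 19, 2029.

Jul 19, 2029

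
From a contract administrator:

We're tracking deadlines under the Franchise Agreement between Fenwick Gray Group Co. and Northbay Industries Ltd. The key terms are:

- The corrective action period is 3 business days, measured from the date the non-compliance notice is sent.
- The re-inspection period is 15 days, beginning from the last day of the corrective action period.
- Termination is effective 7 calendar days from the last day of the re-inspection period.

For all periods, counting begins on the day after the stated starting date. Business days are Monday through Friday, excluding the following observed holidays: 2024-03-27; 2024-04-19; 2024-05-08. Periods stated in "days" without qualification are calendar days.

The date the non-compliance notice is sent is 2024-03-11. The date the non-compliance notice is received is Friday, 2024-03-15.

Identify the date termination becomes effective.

From Monday, 2024-03-11, 3 business days (Mar 12, Mar 13, Mar 14, skipping weekends) brings us to Thursday, 2024-03-14, which is the last day of the corrective action period.
Adding 15 calendar days to 2024-03-14 gives 2024-03-29, which is the last day of the re-inspection period.
The date termination becomes effective: 2024-03-29 + 7 days = 2024-04-05.

2024-04-05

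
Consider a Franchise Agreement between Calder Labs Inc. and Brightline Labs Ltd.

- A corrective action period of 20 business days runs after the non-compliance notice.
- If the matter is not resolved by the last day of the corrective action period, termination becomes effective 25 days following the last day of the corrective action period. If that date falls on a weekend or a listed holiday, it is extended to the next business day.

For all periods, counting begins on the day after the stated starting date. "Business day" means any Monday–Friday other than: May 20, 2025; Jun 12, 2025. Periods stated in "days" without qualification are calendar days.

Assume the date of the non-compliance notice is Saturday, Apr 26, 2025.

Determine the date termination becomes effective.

Jun 20, 2025

From Saturday, Apr 26, 2025, 20 business days (Apr 28, Apr 29, Apr 30, May 1, …, May 22, May 23, May 26, skipping weekends and the listed holiday on May 20) brings us to Monday, May 26, 2025, which is the last day of the corrective action period.
Adding 25 calendar days to May 26, 2025 gives Jun 20, 2025, which is the date termination becomes effective. Jun 20, 2025 is a Friday and is not a listed holiday, so no roll-forward applies.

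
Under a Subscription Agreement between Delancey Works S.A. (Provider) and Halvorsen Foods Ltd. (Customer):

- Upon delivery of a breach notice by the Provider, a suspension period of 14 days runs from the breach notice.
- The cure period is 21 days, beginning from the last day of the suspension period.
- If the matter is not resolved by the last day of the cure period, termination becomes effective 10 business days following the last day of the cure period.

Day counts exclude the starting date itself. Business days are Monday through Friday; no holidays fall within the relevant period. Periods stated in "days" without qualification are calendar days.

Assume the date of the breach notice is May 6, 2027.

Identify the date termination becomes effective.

The last day of the suspension period: May 6, 2027 + 14 days = May 20, 2027.
The last day of the cure period: 21 calendar days after May 20, 2027 is Jun 10, 2027.
From Thursday, Jun 10, 2027, 10 business days (Jun 11, Jun 14, Jun 15, Jun 16, Jun 17, Jun 18, Jun 21, Jun 22, Jun 23, Jun 24, skipping weekends) brings us to Thursday, Jun 24, 2027, which is the date termination becomes effective.

Jun 24, 2027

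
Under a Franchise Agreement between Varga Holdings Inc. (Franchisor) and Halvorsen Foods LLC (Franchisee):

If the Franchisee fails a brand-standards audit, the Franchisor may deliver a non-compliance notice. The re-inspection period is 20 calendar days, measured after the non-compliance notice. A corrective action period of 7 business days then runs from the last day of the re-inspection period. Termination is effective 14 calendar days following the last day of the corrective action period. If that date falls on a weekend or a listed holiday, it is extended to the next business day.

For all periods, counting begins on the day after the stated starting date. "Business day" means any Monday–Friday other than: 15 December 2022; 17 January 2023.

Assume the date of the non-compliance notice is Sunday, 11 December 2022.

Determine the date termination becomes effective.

24 January 2023

The last day of the re-inspection period: 11 December 2022 + 20 days = 31 December 2022.
The last day of the corrective action period: counting 7 business days from Saturday, 31 December 2022 (Jan 2, Jan 3, Jan 4, Jan 5, Jan 6, Jan 9, Jan 10, skipping weekends) reaches Tuesday, 10 January 2023.
Adding 14 calendar days to 10 January 2023 gives 24 January 2023, which is the date termination becomes effective. 24 January 2023 is a Tuesday and is not a listed holiday, so no roll-forward applies.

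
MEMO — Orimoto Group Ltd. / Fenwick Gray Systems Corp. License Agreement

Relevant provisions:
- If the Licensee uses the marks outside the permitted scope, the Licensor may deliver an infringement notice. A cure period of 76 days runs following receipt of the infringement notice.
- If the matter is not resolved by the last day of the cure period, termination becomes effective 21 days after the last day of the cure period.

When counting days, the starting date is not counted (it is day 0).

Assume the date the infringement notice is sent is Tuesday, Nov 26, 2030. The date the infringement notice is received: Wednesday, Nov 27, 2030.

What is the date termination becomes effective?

Mar 4, 2031

The last day of the cure period: 76 calendar days after Nov 27, 2030 is Feb 11, 2031.
The date termination becomes effective: Feb 11, 2031 + 21 days = Mar 4, 2031.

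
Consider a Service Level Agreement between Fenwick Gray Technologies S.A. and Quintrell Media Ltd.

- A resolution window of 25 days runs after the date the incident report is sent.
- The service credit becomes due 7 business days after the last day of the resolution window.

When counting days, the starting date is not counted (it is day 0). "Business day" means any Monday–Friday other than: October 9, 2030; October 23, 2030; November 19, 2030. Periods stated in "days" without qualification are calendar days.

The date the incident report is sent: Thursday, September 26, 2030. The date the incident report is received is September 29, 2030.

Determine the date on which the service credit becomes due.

Adding 25 calendar days to September 26, 2030 gives October 21, 2030, which is the last day of the resolution window.
The date on which the service credit becomes due: counting 7 business days from Monday, October 21, 2030 (Oct 22, Oct 24, Oct 25, Oct 28, Oct 29, Oct 30, Oct 31, skipping weekends and the listed holiday on Oct 23) reaches Thursday, October 31, 2030.

October 31, 2030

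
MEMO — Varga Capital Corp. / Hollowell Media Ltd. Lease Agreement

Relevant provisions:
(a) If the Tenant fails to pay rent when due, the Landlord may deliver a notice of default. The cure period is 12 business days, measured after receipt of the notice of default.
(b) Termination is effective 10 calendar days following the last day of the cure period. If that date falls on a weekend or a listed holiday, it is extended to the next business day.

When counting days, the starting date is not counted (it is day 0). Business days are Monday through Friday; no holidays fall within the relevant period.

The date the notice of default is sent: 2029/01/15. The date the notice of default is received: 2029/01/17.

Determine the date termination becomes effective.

The last day of the cure period: 12 business days after Wednesday, 2029/01/17, skipping weekends — Jan 18, Jan 19, Jan 22, Jan 23, …, Jan 31, Feb 1, Feb 2 — lands on Friday, 2029/02/02.
The date termination becomes effective: 10 calendar days after 2029/02/02 is 2029/02/12. 2029/02/12 is a Monday, so no roll-forward applies.

2029/02/12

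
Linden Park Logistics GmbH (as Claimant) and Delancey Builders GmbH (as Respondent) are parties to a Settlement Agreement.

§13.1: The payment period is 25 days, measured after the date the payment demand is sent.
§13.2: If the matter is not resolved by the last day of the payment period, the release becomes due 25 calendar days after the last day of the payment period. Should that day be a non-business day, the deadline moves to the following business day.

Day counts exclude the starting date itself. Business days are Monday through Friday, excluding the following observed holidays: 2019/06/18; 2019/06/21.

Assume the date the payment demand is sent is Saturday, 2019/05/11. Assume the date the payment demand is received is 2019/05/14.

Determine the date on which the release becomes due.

2019/07/01

Adding 25 calendar days to 2019/05/11 gives 2019/06/05, which is the last day of the payment period.
The date on which the release becomes due: 2019/06/05 + 25 days = 2019/06/30. That falls on a Sunday, so it rolls to the next business day, Monday, 2019/07/01.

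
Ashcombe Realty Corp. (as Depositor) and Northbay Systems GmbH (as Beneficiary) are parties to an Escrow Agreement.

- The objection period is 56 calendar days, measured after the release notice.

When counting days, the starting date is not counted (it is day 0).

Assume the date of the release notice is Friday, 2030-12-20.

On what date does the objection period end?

2031-02-14

The last day of the objection period: 2030-12-20 + 56 days = 2031-02-14.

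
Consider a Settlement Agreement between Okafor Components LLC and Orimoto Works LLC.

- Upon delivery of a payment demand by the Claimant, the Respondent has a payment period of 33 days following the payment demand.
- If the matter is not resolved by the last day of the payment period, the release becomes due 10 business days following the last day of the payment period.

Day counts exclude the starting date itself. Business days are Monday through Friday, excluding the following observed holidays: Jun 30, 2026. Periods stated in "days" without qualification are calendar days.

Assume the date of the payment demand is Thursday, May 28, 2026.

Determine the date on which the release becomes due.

The last day of the payment period: 33 calendar days after May 28, 2026 is Jun 30, 2026.
The date on which the release becomes due: counting 10 business days from Tuesday, Jun 30, 2026 (Jul 1, Jul 2, Jul 3, Jul 6, Jul 7, Jul 8, Jul 9, Jul 10, Jul 13, Jul 14, skipping weekends) reaches Tuesday, Jul 14, 2026.

Jul 14, 2026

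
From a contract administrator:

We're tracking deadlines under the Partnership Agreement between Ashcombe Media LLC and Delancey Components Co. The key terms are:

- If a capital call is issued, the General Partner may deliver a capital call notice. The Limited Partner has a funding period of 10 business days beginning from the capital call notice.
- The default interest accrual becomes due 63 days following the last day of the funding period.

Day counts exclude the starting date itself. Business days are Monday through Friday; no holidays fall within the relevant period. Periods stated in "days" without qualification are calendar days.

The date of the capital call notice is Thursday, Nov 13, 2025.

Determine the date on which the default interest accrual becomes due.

Jan 29, 2026

The last day of the funding period: 10 business days after Thursday, Nov 13, 2025, skipping weekends — Nov 14, Nov 17, Nov 18, Nov 19, Nov 20, Nov 21, Nov 24, Nov 25, Nov 26, Nov 27 — lands on Thursday, Nov 27, 2025.
The date on which the default interest accrual becomes due: Nov 27, 2025 + 63 days = Jan 29, 2026.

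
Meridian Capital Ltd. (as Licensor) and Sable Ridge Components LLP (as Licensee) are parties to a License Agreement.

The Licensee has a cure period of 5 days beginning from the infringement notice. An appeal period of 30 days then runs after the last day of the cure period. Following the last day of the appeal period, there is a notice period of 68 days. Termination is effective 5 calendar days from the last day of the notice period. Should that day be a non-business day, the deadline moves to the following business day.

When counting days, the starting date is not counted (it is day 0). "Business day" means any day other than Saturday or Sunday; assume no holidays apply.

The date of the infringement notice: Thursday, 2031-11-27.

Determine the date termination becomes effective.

2032-03-15

Adding 5 calendar days to 2031-11-27 gives 2031-12-02, which is the last day of the cure period.
The last day of the appeal period: 2031-12-02 + 30 days = 2032-01-01.
The last day of the notice period: 68 calendar days after 2032-01-01 is 2032-03-09.
The date termination becomes effective: 5 calendar days after 2032-03-09 is 2032-03-14. That falls on a Sunday, so it rolls to the next business day, Monday, 2032-03-15.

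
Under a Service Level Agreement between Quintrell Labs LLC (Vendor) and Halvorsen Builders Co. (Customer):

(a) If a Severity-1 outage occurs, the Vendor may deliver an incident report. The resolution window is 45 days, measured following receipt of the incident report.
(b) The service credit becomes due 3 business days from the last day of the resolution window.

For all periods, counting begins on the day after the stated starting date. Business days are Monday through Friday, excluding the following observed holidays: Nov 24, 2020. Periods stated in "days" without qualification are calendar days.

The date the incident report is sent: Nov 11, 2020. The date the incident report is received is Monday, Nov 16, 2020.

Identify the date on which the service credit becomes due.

The last day of the resolution window: 45 calendar days after Nov 16, 2020 is Dec 31, 2020.
From Thursday, Dec 31, 2020, 3 business days (Jan 1, Jan 4, Jan 5, skipping weekends) brings us to Tuesday, Jan 5, 2021, which is the date on which the service credit becomes due.

Jan 5, 2021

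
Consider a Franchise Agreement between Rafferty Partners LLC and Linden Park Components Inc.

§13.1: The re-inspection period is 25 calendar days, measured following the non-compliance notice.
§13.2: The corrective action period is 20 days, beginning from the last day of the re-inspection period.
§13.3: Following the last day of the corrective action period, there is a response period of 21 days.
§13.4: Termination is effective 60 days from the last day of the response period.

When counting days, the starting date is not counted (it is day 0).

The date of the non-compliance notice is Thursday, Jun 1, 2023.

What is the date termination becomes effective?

Oct 5, 2023

The last day of the re-inspection period: Jun 1, 2023 + 25 days = Jun 26, 2023.
The last day of the corrective action period: 20 calendar days after Jun 26, 2023 is Jul 16, 2023.
The last day of the response period: Jul 16, 2023 + 21 days = Aug 6, 2023.
The date termination becomes effective: 60 calendar days after Aug 6, 2023 is Oct 5, 2023.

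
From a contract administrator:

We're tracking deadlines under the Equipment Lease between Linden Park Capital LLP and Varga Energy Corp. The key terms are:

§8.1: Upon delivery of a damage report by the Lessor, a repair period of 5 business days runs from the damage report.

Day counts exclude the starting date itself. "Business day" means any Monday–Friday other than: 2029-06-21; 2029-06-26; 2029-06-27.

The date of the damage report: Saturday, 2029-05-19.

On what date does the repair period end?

From Saturday, 2029-05-19, 5 business days (May 21, May 22, May 23, May 24, May 25, skipping weekends) brings us to Friday, 2029-05-25, which is the last day of the repair period.

2029-05-25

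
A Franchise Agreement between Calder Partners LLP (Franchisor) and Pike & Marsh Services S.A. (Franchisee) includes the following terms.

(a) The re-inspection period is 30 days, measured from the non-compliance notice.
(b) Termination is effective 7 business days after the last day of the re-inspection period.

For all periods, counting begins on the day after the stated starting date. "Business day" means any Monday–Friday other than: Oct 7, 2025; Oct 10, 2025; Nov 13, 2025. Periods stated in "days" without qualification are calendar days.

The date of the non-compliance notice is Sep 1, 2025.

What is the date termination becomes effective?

The last day of the re-inspection period: Sep 1, 2025 + 30 days = Oct 1, 2025.
The date termination becomes effective: counting 7 business days from Wednesday, Oct 1, 2025 (Oct 2, Oct 3, Oct 6, Oct 8, Oct 9, Oct 13, Oct 14, skipping weekends and the listed holidays on Oct 7, Oct 10) reaches Tuesday, Oct 14, 2025.

Oct 14, 2025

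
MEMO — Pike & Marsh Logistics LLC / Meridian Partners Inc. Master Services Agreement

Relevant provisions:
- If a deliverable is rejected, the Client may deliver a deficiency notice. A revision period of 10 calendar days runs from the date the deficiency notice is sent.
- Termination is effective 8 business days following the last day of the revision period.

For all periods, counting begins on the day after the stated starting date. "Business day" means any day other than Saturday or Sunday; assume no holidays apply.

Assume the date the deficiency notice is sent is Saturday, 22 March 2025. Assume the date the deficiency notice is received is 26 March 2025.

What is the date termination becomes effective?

11 April 2025

Adding 10 calendar days to 22 March 2025 gives 1 April 2025, which is the last day of the revision period.
The date termination becomes effective: counting 8 business days from Tuesday, 1 April 2025 (Apr 2, Apr 3, Apr 4, Apr 7, Apr 8, Apr 9, Apr 10, Apr 11, skipping weekends) reaches Friday, 11 April 2025.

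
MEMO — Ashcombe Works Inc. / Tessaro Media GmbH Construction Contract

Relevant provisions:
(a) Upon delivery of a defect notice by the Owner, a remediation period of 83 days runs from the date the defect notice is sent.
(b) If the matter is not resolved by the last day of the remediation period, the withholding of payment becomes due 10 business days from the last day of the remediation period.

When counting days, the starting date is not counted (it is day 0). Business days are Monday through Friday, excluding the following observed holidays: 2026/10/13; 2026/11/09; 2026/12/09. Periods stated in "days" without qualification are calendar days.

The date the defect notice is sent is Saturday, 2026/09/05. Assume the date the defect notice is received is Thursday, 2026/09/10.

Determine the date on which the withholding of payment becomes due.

2026/12/14

The last day of the remediation period: 83 calendar days after 2026/09/05 is 2026/11/27.
The date on which the withholding of payment becomes due: 10 business days after Friday, 2026/11/27, skipping weekends and the listed holiday on Dec 9 — Nov 30, Dec 1, Dec 2, Dec 3, Dec 4, Dec 7, Dec 8, Dec 10, Dec 11, Dec 14 — lands on Monday, 2026/12/14.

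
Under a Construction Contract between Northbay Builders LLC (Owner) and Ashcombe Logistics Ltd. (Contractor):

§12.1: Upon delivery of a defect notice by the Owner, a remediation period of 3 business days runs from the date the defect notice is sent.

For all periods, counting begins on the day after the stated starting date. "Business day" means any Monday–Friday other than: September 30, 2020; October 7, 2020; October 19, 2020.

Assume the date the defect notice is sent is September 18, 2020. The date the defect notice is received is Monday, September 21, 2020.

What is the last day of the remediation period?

The last day of the remediation period: counting 3 business days from Friday, September 18, 2020 (Sep 21, Sep 22, Sep 23, skipping weekends) reaches Wednesday, September 23, 2020.

September 23, 2020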